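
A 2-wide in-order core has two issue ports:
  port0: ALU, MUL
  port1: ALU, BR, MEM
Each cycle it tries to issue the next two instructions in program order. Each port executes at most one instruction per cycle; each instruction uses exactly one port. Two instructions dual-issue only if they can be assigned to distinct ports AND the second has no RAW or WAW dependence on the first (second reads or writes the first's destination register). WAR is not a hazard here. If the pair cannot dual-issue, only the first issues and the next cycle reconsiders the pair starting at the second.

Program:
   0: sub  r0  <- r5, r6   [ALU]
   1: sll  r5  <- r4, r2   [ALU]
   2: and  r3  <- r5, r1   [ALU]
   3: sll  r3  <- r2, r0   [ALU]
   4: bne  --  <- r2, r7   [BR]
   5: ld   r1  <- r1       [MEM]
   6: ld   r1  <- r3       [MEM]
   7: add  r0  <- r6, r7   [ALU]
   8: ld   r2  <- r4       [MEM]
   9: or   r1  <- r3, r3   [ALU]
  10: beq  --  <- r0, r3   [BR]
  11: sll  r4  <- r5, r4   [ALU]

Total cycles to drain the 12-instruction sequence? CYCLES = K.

CYCLES = 7

[0] i0&i1  sub+sll  -- pair
[1] i2  and  -- WAW r3
[2] i3&i4  sll+bne  -- pair
[3] i5  ld  -- no-port MEM/MEM
[4] i6&i7  ld+add  -- pair
[5] i8&i9  ld+or  -- pair
[6] i10&i11  beq+sll  -- pair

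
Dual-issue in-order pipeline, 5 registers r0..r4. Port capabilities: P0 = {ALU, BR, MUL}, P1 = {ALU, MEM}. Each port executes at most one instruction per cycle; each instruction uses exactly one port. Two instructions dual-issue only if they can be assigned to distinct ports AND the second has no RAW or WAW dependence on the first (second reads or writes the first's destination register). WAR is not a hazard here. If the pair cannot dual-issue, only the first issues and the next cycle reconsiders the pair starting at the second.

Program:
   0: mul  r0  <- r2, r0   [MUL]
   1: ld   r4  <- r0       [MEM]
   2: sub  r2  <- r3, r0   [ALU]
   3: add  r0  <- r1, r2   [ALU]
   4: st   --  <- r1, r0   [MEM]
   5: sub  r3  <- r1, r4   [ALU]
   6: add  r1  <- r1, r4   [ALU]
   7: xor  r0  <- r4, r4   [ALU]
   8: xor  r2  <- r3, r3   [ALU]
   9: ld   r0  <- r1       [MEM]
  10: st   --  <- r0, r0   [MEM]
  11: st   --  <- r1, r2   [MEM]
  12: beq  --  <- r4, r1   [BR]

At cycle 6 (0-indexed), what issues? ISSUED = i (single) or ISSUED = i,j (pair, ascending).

ISSUED = 10

c0: i0 mul.MUL  RAW r0
c1: i1,i2 ld.MEM+sub.ALU  2-wide
c2: i3 add.ALU  RAW r0
c3: i4,i5 st.MEM+sub.ALU  2-wide
c4: i6,i7 add.ALU+xor.ALU  2-wide
c5: i8,i9 xor.ALU+ld.MEM  2-wide
c6: i10 st.MEM  no-port MEM/MEM
c7: i11,i12 st.MEM+beq.BR  2-wide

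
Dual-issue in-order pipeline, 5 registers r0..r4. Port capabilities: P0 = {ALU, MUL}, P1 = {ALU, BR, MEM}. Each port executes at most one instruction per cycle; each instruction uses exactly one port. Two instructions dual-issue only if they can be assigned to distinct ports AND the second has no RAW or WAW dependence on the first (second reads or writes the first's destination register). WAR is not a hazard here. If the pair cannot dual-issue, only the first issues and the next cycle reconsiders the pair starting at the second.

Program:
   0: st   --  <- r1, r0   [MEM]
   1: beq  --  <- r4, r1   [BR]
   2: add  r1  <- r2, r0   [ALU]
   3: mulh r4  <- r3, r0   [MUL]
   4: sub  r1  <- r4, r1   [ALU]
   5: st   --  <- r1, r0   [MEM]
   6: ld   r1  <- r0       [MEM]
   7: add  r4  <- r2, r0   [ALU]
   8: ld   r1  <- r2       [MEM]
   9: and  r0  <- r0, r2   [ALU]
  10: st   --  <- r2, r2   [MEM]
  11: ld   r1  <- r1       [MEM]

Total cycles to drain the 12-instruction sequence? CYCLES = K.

[0] i0  st  -- no-port MEM/BR
[1] i1&i2  beq add  -- 2-wide
[2] i3  mulh  -- RAW r4
[3] i4  sub  -- RAW r1
[4] i5  st  -- no-port MEM/MEM
[5] i6&i7  ld add  -- 2-wide
[6] i8&i9  ld and  -- 2-wide
[7] i10  st  -- no-port MEM/MEM
[8] i11  ld  -- tail

CYCLES = 9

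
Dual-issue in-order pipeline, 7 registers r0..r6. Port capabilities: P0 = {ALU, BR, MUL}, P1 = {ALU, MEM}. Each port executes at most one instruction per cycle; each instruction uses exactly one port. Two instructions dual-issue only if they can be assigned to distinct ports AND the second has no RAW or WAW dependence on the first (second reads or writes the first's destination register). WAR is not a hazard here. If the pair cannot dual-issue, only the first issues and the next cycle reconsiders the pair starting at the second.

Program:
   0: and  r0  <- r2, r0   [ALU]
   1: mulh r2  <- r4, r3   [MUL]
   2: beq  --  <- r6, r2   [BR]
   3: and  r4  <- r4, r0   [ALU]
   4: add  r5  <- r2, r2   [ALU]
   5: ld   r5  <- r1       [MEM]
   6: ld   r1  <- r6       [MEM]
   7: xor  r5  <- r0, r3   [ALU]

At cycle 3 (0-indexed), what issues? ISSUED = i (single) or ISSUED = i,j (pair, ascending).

0. and.ALU/mulh.MUL @i0&i1  | 2-wide
1. beq.BR/and.ALU @i2&i3  | 2-wide
2. add.ALU @i4  | WAW r5
3. ld.MEM @i5  | no-port MEM/MEM
4. ld.MEM/xor.ALU @i6&i7  | 2-wide

ISSUED = 5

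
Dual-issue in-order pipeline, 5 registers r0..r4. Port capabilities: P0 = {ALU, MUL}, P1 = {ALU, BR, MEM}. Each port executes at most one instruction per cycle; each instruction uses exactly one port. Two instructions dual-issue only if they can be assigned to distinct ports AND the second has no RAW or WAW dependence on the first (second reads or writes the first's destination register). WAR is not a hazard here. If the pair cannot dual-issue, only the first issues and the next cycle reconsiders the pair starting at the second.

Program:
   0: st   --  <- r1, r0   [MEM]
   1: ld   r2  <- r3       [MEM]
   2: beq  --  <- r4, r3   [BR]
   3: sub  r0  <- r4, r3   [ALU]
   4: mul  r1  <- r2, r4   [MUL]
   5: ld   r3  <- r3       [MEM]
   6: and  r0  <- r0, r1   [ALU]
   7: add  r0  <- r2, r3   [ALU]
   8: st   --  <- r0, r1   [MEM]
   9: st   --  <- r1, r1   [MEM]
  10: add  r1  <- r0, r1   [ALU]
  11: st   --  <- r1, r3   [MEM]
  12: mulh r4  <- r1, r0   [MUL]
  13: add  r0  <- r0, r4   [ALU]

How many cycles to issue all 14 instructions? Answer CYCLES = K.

CYCLES = 10

t=0 i0:st.MEM ; no-port MEM/MEM
t=1 i1:ld.MEM ; no-port MEM/BR
t=2 i2+i3:beq.BR sub.ALU ; dual
t=3 i4+i5:mul.MUL ld.MEM ; dual
t=4 i6:and.ALU ; WAW r0
t=5 i7:add.ALU ; RAW r0
t=6 i8:st.MEM ; no-port MEM/MEM
t=7 i9+i10:st.MEM add.ALU ; dual
t=8 i11+i12:st.MEM mulh.MUL ; dual
t=9 i13:add.ALU ; tail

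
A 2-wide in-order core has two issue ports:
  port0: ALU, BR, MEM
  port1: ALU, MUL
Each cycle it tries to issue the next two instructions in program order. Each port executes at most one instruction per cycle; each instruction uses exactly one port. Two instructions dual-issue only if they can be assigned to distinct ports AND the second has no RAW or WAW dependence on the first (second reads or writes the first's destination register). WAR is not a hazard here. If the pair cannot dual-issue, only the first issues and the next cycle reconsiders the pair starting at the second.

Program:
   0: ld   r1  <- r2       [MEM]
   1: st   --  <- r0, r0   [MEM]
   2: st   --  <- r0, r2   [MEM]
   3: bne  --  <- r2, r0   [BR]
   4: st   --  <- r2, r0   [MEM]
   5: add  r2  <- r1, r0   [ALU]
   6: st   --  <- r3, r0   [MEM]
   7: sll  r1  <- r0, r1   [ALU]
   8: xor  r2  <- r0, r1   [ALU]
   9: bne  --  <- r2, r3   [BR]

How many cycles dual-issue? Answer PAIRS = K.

#0 head=0: ld.MEM i0 no-port MEM/MEM
#1 head=1: st.MEM i1 no-port MEM/MEM
#2 head=2: st.MEM i2 no-port MEM/BR
#3 head=3: bne.BR i3 no-port BR/MEM
#4 head=4: st.MEM+add.ALU i4,i5 pair
#5 head=6: st.MEM+sll.ALU i6,i7 pair
#6 head=8: xor.ALU i8 RAW r2
#7 head=9: bne.BR i9 tail

PAIRS = 2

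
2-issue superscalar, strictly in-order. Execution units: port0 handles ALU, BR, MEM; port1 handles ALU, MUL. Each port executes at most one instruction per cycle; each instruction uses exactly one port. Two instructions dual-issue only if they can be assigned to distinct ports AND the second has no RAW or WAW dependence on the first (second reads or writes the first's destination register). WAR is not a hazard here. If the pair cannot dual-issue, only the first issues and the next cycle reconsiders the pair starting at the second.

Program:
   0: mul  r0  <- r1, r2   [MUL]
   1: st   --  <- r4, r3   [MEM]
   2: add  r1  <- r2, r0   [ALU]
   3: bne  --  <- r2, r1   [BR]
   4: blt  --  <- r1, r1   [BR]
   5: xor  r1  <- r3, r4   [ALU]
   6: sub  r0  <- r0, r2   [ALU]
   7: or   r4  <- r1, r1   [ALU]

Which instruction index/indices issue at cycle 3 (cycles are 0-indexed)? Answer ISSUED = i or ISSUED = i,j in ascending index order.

0. mul st @i0,i1  | dual
1. add @i2  | RAW r1
2. bne @i3  | no-port BR/BR
3. blt xor @i4,i5  | dual
4. sub or @i6,i7  | dual

ISSUED = 4,5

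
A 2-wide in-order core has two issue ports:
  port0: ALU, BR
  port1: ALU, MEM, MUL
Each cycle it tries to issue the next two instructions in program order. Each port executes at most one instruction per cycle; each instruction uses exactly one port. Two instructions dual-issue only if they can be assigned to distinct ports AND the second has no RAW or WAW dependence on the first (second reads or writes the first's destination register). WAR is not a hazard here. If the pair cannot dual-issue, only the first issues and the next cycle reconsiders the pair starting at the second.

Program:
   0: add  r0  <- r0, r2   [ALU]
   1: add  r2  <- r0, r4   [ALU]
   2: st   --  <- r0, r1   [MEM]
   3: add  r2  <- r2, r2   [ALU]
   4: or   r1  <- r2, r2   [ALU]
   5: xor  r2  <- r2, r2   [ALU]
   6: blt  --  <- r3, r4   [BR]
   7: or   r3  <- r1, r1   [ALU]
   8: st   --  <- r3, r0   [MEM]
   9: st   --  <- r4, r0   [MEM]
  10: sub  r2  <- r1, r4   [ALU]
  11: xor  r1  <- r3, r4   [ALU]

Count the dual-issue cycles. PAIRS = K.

PAIRS = 4

  cy0 -> i0 (add) RAW r0
  cy1 -> i1,i2 (add/st) pair
  cy2 -> i3 (add) RAW r2
  cy3 -> i4,i5 (or/xor) pair
  cy4 -> i6,i7 (blt/or) pair
  cy5 -> i8 (st) no-port MEM/MEM
  cy6 -> i9,i10 (st/sub) pair
  cy7 -> i11 (xor) tail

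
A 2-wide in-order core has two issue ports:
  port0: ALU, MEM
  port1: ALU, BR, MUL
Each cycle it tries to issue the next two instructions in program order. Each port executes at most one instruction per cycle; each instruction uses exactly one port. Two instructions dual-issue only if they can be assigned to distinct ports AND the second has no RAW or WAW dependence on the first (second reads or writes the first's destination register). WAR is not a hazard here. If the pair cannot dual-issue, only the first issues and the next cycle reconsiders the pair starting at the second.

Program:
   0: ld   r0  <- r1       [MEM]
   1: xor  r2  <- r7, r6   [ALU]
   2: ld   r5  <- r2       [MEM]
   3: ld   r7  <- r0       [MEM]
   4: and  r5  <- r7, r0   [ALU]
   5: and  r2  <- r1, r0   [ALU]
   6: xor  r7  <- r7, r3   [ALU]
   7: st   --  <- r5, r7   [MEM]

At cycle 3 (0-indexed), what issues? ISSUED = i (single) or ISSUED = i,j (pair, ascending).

[0] i0&i1  ld.MEM xor.ALU  -- pair
[1] i2  ld.MEM  -- no-port MEM/MEM
[2] i3  ld.MEM  -- RAW r7
[3] i4&i5  and.ALU and.ALU  -- pair
[4] i6  xor.ALU  -- RAW r7
[5] i7  st.MEM  -- tail

ISSUED = 4,5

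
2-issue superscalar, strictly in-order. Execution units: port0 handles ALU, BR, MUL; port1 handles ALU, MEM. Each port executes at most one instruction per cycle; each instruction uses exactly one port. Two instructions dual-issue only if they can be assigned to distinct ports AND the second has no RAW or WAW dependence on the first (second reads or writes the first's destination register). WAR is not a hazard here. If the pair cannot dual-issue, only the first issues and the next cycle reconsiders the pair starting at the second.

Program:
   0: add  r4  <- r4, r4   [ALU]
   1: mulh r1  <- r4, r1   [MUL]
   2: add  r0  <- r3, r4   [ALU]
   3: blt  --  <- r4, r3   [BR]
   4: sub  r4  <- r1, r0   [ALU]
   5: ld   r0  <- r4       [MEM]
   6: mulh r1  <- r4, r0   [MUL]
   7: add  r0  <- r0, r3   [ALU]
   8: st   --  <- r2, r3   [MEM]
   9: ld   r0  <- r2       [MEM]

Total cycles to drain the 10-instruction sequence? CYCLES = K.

CYCLES = 7

c0: i0 add  RAW r4
c1: i1&i2 mulh;add  2-wide
c2: i3&i4 blt;sub  2-wide
c3: i5 ld  RAW r0
c4: i6&i7 mulh;add  2-wide
c5: i8 st  no-port MEM/MEM
c6: i9 ld  tail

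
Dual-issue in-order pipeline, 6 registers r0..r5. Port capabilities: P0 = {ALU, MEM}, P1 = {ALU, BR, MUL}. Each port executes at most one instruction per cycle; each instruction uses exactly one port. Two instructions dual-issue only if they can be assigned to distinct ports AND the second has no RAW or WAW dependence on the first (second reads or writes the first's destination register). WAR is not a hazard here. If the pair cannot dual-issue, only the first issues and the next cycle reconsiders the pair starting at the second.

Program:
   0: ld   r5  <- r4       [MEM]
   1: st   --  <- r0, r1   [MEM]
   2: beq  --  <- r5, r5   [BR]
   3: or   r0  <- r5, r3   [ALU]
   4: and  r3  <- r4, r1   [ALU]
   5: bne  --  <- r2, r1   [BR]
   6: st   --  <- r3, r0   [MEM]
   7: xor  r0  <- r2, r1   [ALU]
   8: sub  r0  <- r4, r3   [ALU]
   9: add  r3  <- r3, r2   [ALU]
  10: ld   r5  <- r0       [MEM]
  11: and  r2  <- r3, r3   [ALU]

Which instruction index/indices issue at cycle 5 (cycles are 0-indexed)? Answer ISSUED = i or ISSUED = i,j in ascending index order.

t=0 i0:ld ; no-port MEM/MEM
t=1 i1+i2:st beq ; dual
t=2 i3+i4:or and ; dual
t=3 i5+i6:bne st ; dual
t=4 i7:xor ; WAW r0
t=5 i8+i9:sub add ; dual
t=6 i10+i11:ld and ; dual

ISSUED = 8,9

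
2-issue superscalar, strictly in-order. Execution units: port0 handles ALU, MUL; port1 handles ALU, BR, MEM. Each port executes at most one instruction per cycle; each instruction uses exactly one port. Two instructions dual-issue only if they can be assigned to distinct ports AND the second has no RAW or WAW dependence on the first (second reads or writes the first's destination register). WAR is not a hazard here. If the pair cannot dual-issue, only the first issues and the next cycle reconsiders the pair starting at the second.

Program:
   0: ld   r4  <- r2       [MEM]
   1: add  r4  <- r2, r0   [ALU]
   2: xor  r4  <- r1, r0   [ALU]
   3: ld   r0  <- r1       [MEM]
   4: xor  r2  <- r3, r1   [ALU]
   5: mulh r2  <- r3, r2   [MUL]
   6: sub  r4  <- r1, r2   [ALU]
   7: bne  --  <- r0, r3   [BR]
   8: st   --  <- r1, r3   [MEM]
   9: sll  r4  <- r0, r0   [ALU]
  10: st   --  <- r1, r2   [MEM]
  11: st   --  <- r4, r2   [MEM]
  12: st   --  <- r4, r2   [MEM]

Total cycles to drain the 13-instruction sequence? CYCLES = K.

CYCLES = 10

[0] i0  ld  -- WAW r4
[1] i1  add  -- WAW r4
[2] i2,i3  xor+ld  -- pair
[3] i4  xor  -- RAW+WAW r2
[4] i5  mulh  -- RAW r2
[5] i6,i7  sub+bne  -- pair
[6] i8,i9  st+sll  -- pair
[7] i10  st  -- no-port MEM/MEM
[8] i11  st  -- no-port MEM/MEM
[9] i12  st  -- tail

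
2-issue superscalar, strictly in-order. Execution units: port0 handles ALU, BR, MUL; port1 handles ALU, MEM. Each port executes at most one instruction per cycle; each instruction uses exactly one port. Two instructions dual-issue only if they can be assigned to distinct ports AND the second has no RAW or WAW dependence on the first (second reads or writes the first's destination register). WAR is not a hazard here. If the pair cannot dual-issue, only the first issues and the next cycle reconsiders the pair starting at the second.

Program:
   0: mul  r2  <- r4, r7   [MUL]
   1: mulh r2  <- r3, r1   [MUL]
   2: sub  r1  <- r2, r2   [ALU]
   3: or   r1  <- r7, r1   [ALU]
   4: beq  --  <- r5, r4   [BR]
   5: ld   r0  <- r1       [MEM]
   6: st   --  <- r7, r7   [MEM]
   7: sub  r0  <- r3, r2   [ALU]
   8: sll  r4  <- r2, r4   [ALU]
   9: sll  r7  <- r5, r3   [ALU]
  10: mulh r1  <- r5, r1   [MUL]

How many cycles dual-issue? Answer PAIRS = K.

c0: i0 mul  no-port MUL/MUL
c1: i1 mulh  RAW r2
c2: i2 sub  RAW+WAW r1
c3: i3,i4 or;beq  pair
c4: i5 ld  no-port MEM/MEM
c5: i6,i7 st;sub  pair
c6: i8,i9 sll;sll  pair
c7: i10 mulh  tail

PAIRS = 3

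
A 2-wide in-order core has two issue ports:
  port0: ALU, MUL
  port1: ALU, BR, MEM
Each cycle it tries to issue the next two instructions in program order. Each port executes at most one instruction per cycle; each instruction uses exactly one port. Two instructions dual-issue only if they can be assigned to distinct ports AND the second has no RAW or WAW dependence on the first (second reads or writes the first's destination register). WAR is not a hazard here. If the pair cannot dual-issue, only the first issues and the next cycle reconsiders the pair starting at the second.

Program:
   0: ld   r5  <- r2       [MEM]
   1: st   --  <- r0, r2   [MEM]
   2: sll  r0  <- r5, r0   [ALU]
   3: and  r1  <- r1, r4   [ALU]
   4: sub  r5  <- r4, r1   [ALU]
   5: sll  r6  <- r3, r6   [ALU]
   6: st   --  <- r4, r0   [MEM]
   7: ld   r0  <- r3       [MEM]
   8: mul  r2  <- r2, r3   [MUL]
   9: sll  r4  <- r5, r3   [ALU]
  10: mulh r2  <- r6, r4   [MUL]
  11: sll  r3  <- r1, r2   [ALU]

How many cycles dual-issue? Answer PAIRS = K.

PAIRS = 3

  cy0 -> i0 (ld) no-port MEM/MEM
  cy1 -> i1,i2 (st/sll) dual
  cy2 -> i3 (and) RAW r1
  cy3 -> i4,i5 (sub/sll) dual
  cy4 -> i6 (st) no-port MEM/MEM
  cy5 -> i7,i8 (ld/mul) dual
  cy6 -> i9 (sll) RAW r4
  cy7 -> i10 (mulh) RAW r2
  cy8 -> i11 (sll) tail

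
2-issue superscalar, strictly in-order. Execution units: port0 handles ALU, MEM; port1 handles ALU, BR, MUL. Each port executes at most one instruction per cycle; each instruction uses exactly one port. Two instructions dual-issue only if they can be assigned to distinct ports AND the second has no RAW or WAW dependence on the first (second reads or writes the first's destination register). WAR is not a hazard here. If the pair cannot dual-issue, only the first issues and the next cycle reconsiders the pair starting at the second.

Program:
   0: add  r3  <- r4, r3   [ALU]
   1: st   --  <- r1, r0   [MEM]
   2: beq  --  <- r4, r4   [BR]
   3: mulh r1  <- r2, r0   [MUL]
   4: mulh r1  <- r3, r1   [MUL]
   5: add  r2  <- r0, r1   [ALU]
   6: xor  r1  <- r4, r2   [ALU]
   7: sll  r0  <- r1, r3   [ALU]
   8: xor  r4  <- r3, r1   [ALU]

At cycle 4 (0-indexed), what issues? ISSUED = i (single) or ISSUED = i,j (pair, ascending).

c0: i0,i1 add.ALU/st.MEM  2-wide
c1: i2 beq.BR  no-port BR/MUL
c2: i3 mulh.MUL  no-port MUL/MUL
c3: i4 mulh.MUL  RAW r1
c4: i5 add.ALU  RAW r2
c5: i6 xor.ALU  RAW r1
c6: i7,i8 sll.ALU/xor.ALU  2-wide

ISSUED = 5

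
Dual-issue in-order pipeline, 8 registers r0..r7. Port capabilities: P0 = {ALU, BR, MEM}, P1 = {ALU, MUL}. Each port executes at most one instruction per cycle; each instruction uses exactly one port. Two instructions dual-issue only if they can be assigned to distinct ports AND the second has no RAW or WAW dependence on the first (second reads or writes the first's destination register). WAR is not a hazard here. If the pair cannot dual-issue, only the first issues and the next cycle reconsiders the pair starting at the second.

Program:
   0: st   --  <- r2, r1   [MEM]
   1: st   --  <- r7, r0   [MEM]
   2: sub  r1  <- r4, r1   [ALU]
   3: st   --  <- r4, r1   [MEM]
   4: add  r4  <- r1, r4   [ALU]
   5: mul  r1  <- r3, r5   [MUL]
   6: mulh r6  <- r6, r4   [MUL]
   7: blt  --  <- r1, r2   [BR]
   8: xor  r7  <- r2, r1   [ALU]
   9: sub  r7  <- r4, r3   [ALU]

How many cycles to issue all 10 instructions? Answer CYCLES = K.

CYCLES = 7

0. st.MEM @i0  | no-port MEM/MEM
1. st.MEM/sub.ALU @i1+i2  | 2-wide
2. st.MEM/add.ALU @i3+i4  | 2-wide
3. mul.MUL @i5  | no-port MUL/MUL
4. mulh.MUL/blt.BR @i6+i7  | 2-wide
5. xor.ALU @i8  | WAW r7
6. sub.ALU @i9  | tail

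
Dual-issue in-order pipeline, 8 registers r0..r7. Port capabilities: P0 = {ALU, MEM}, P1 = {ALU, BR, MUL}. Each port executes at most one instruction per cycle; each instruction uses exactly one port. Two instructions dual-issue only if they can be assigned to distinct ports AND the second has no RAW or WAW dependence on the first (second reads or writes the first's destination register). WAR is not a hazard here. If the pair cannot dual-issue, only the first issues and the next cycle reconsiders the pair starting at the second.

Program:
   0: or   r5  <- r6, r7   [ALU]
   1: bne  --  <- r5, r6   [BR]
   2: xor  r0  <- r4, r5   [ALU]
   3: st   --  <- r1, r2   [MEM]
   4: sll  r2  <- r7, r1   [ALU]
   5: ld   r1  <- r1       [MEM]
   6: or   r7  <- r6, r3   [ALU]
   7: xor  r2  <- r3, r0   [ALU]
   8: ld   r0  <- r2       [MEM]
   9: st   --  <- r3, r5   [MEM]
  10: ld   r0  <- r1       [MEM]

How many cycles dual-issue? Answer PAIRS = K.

c0: i0 or  RAW r5
c1: i1/i2 bne+xor  2-wide
c2: i3/i4 st+sll  2-wide
c3: i5/i6 ld+or  2-wide
c4: i7 xor  RAW r2
c5: i8 ld  no-port MEM/MEM
c6: i9 st  no-port MEM/MEM
c7: i10 ld  tail

PAIRS = 3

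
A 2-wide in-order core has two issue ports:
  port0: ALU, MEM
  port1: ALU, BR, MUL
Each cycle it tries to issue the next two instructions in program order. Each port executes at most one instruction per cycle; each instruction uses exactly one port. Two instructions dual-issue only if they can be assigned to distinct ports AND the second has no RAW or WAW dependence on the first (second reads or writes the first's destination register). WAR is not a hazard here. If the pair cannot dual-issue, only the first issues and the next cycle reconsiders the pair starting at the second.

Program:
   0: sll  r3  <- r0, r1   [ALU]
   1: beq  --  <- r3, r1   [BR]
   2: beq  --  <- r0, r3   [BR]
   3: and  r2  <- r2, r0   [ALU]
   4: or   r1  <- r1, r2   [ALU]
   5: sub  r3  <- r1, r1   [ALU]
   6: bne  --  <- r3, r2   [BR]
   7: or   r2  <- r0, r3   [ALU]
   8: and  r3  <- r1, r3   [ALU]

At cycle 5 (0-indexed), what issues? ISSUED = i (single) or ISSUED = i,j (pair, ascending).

ISSUED = 6,7

0. sll @i0  | RAW r3
1. beq @i1  | no-port BR/BR
2. beq/and @i2/i3  | 2-wide
3. or @i4  | RAW r1
4. sub @i5  | RAW r3
5. bne/or @i6/i7  | 2-wide
6. and @i8  | tail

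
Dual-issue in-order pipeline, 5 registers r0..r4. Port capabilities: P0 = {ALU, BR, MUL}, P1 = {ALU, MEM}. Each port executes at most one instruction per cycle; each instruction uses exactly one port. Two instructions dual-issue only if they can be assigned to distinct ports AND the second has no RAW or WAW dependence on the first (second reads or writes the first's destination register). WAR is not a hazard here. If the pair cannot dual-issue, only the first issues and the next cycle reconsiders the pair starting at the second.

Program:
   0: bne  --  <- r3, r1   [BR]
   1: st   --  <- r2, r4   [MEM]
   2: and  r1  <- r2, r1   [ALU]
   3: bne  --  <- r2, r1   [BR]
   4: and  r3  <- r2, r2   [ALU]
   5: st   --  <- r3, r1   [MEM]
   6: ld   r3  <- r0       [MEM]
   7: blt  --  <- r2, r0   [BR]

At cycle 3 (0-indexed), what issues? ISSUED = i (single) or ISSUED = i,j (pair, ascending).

c0: i0&i1 bne+st  pair
c1: i2 and  RAW r1
c2: i3&i4 bne+and  pair
c3: i5 st  no-port MEM/MEM
c4: i6&i7 ld+blt  pair

ISSUED = 5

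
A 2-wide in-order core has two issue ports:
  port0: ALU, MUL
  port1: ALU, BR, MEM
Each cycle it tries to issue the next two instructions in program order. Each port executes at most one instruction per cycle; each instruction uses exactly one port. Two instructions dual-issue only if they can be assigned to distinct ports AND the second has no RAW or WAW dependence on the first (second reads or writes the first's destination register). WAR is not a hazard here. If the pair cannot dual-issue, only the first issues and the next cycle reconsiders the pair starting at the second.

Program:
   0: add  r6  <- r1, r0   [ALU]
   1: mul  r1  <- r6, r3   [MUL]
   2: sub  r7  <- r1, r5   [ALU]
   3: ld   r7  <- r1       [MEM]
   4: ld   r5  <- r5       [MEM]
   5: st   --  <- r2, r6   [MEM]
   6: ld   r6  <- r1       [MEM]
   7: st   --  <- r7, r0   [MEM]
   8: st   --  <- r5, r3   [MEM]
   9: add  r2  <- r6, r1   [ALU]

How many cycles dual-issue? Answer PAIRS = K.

0. add @i0  | RAW r6
1. mul @i1  | RAW r1
2. sub @i2  | WAW r7
3. ld @i3  | no-port MEM/MEM
4. ld @i4  | no-port MEM/MEM
5. st @i5  | no-port MEM/MEM
6. ld @i6  | no-port MEM/MEM
7. st @i7  | no-port MEM/MEM
8. st/add @i8+i9  | pair

PAIRS = 1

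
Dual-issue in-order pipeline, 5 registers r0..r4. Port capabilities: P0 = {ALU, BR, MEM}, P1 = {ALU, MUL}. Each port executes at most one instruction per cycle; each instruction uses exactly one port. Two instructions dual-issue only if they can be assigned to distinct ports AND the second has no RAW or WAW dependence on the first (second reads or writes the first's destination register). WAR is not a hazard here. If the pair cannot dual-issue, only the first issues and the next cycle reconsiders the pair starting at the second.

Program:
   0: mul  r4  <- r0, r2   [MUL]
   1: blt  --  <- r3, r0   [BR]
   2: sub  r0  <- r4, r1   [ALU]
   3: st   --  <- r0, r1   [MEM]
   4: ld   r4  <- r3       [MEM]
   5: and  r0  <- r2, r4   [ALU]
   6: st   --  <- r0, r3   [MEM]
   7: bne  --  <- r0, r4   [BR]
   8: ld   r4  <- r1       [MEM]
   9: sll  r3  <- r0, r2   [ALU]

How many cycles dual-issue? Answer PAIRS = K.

PAIRS = 2

[0] i0,i1  mul;blt  -- 2-wide
[1] i2  sub  -- RAW r0
[2] i3  st  -- no-port MEM/MEM
[3] i4  ld  -- RAW r4
[4] i5  and  -- RAW r0
[5] i6  st  -- no-port MEM/BR
[6] i7  bne  -- no-port BR/MEM
[7] i8,i9  ld;sll  -- 2-wide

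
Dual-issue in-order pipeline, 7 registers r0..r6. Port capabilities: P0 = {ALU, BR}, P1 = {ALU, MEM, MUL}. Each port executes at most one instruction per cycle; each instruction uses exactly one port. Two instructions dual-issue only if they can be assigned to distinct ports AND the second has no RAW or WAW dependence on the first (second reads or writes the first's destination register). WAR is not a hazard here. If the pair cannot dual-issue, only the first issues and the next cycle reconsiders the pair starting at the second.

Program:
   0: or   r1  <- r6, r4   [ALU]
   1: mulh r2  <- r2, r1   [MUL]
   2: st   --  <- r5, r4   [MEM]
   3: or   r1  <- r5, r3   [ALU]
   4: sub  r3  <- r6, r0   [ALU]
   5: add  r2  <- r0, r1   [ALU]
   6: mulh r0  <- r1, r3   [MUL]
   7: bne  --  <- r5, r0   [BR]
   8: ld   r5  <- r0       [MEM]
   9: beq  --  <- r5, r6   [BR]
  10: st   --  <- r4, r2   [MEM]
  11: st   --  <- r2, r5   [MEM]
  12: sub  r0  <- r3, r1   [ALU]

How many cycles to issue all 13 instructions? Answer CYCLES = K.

c0: i0 or  RAW r1
c1: i1 mulh  no-port MUL/MEM
c2: i2&i3 st;or  2-wide
c3: i4&i5 sub;add  2-wide
c4: i6 mulh  RAW r0
c5: i7&i8 bne;ld  2-wide
c6: i9&i10 beq;st  2-wide
c7: i11&i12 st;sub  2-wide

CYCLES = 8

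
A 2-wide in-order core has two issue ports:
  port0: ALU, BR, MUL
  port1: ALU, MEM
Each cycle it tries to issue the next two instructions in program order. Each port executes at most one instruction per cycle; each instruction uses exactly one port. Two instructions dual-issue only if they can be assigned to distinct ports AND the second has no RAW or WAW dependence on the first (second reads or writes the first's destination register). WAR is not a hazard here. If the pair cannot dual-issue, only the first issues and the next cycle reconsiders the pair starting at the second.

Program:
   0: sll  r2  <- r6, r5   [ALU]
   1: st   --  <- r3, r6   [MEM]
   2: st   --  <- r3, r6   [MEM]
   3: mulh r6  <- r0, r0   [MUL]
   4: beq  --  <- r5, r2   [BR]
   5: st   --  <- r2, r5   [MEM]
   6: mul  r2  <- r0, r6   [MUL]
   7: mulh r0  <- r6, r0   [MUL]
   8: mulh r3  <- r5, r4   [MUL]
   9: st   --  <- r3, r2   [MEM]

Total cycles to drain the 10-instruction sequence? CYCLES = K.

t=0 i0+i1:sll st ; pair
t=1 i2+i3:st mulh ; pair
t=2 i4+i5:beq st ; pair
t=3 i6:mul ; no-port MUL/MUL
t=4 i7:mulh ; no-port MUL/MUL
t=5 i8:mulh ; RAW r3
t=6 i9:st ; tail

CYCLES = 7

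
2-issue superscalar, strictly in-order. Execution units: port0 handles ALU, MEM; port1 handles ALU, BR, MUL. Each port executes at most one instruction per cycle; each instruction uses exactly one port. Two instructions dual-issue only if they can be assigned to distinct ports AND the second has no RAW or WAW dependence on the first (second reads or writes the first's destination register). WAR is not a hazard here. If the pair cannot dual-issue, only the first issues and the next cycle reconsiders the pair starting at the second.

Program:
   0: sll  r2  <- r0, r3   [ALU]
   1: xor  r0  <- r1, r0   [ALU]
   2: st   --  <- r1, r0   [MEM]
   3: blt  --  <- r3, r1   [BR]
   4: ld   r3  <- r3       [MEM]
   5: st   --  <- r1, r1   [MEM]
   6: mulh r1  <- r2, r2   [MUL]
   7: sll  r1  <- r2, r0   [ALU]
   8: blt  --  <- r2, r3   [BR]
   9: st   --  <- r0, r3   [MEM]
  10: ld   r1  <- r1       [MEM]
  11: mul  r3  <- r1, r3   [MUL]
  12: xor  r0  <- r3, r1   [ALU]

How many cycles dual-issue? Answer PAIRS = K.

c0: i0+i1 sll;xor  2-wide
c1: i2+i3 st;blt  2-wide
c2: i4 ld  no-port MEM/MEM
c3: i5+i6 st;mulh  2-wide
c4: i7+i8 sll;blt  2-wide
c5: i9 st  no-port MEM/MEM
c6: i10 ld  RAW r1
c7: i11 mul  RAW r3
c8: i12 xor  tail

PAIRS = 4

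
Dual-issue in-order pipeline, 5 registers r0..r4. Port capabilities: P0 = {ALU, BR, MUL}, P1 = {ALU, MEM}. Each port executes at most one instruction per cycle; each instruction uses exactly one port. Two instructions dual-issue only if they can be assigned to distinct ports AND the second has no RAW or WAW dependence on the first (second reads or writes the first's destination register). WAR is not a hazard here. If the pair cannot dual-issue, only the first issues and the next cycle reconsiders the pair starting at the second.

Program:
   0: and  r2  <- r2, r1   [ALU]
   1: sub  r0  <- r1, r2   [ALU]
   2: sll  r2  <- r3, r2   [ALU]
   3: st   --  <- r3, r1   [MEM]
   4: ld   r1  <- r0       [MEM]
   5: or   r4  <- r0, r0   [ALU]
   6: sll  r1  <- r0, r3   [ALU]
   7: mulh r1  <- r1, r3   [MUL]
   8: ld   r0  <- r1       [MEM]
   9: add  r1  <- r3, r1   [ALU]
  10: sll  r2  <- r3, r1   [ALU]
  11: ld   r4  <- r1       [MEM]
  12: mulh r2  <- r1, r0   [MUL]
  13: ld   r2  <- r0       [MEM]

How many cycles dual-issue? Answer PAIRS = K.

PAIRS = 4

[0] i0  and.ALU  -- RAW r2
[1] i1&i2  sub.ALU;sll.ALU  -- dual
[2] i3  st.MEM  -- no-port MEM/MEM
[3] i4&i5  ld.MEM;or.ALU  -- dual
[4] i6  sll.ALU  -- RAW+WAW r1
[5] i7  mulh.MUL  -- RAW r1
[6] i8&i9  ld.MEM;add.ALU  -- dual
[7] i10&i11  sll.ALU;ld.MEM  -- dual
[8] i12  mulh.MUL  -- WAW r2
[9] i13  ld.MEM  -- tail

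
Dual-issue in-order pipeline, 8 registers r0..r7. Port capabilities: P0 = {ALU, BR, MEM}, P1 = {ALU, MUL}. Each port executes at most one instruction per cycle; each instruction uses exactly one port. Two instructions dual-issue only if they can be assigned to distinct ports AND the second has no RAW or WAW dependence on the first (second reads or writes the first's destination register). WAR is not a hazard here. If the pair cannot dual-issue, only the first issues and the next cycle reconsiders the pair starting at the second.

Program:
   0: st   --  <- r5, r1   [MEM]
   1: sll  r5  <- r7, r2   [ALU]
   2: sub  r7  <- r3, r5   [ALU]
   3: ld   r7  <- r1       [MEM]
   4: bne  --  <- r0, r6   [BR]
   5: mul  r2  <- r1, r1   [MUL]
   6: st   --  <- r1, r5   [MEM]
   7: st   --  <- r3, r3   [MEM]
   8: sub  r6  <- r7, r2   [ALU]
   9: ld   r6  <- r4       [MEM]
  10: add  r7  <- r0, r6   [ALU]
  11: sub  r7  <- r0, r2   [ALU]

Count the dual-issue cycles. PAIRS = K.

PAIRS = 3

[0] i0&i1  st/sll  -- 2-wide
[1] i2  sub  -- WAW r7
[2] i3  ld  -- no-port MEM/BR
[3] i4&i5  bne/mul  -- 2-wide
[4] i6  st  -- no-port MEM/MEM
[5] i7&i8  st/sub  -- 2-wide
[6] i9  ld  -- RAW r6
[7] i10  add  -- WAW r7
[8] i11  sub  -- tail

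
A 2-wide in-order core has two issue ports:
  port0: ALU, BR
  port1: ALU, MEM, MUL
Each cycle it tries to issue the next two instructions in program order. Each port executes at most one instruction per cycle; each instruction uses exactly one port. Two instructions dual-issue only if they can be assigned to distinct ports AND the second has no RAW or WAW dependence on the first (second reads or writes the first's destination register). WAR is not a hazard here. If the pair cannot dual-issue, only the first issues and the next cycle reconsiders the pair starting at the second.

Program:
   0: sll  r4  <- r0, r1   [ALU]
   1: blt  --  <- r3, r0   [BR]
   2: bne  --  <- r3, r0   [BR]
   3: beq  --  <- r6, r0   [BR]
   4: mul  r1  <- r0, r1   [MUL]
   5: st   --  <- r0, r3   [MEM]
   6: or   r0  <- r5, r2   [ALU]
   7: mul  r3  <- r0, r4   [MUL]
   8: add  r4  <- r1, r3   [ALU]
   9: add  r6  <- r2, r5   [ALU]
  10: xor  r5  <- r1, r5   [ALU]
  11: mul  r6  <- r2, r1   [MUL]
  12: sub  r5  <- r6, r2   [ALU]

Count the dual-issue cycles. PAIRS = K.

[0] i0+i1  sll.ALU+blt.BR  -- pair
[1] i2  bne.BR  -- no-port BR/BR
[2] i3+i4  beq.BR+mul.MUL  -- pair
[3] i5+i6  st.MEM+or.ALU  -- pair
[4] i7  mul.MUL  -- RAW r3
[5] i8+i9  add.ALU+add.ALU  -- pair
[6] i10+i11  xor.ALU+mul.MUL  -- pair
[7] i12  sub.ALU  -- tail

PAIRS = 5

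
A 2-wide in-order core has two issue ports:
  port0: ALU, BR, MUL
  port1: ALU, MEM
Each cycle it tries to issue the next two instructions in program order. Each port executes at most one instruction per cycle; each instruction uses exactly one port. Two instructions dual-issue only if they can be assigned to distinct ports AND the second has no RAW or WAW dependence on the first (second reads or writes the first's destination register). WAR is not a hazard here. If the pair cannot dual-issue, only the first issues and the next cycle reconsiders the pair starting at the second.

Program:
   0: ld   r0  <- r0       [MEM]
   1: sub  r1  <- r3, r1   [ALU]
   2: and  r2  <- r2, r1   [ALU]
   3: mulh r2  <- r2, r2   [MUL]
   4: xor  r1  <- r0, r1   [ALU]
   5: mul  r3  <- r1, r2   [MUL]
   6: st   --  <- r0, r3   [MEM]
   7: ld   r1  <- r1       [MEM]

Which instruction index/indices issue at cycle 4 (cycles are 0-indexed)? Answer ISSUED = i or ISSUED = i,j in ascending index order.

ISSUED = 6

[0] i0,i1  ld.MEM sub.ALU  -- 2-wide
[1] i2  and.ALU  -- RAW+WAW r2
[2] i3,i4  mulh.MUL xor.ALU  -- 2-wide
[3] i5  mul.MUL  -- RAW r3
[4] i6  st.MEM  -- no-port MEM/MEM
[5] i7  ld.MEM  -- tail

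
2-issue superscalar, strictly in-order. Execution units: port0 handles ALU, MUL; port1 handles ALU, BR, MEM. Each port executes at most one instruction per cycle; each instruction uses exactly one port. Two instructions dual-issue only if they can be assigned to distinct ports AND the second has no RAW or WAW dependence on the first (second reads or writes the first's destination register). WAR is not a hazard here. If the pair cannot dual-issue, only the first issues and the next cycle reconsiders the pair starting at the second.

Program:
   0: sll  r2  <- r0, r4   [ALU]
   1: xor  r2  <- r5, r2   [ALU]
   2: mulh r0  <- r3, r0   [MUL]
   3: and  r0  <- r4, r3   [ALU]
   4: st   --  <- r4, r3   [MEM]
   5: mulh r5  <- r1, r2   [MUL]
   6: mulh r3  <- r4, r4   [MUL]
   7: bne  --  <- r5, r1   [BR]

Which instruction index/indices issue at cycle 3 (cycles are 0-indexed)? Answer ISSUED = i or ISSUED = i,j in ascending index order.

ISSUED = 5

  cy0 -> i0 (sll.ALU) RAW+WAW r2
  cy1 -> i1&i2 (xor.ALU mulh.MUL) 2-wide
  cy2 -> i3&i4 (and.ALU st.MEM) 2-wide
  cy3 -> i5 (mulh.MUL) no-port MUL/MUL
  cy4 -> i6&i7 (mulh.MUL bne.BR) 2-wide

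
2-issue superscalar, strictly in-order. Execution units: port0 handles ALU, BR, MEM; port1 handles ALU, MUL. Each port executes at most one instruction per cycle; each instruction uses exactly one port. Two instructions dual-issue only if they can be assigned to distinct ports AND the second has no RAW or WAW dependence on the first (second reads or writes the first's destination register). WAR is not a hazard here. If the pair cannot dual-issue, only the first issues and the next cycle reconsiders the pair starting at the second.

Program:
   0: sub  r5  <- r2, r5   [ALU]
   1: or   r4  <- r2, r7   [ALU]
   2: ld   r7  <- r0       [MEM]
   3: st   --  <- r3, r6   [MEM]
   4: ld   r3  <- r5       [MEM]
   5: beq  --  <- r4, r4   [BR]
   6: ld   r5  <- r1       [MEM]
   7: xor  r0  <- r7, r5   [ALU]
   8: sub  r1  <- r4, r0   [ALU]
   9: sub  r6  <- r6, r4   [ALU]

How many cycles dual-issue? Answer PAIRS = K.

PAIRS = 2

#0 head=0: sub.ALU or.ALU i0&i1 2-wide
#1 head=2: ld.MEM i2 no-port MEM/MEM
#2 head=3: st.MEM i3 no-port MEM/MEM
#3 head=4: ld.MEM i4 no-port MEM/BR
#4 head=5: beq.BR i5 no-port BR/MEM
#5 head=6: ld.MEM i6 RAW r5
#6 head=7: xor.ALU i7 RAW r0
#7 head=8: sub.ALU sub.ALU i8&i9 2-wide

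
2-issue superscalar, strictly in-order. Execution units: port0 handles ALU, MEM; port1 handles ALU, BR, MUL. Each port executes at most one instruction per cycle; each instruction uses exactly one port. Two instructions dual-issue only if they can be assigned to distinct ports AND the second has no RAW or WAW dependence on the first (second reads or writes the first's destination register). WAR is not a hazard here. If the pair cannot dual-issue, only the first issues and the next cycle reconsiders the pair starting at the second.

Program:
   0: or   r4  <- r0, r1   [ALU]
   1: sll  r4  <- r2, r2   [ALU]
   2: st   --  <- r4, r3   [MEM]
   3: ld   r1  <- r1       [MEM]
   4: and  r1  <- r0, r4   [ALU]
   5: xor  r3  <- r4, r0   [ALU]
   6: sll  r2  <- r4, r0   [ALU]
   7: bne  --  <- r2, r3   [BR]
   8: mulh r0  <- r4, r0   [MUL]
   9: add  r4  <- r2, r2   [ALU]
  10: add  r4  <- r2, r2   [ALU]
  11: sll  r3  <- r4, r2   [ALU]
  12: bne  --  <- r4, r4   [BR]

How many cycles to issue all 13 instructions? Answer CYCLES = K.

CYCLES = 10

[0] i0  or.ALU  -- WAW r4
[1] i1  sll.ALU  -- RAW r4
[2] i2  st.MEM  -- no-port MEM/MEM
[3] i3  ld.MEM  -- WAW r1
[4] i4+i5  and.ALU/xor.ALU  -- pair
[5] i6  sll.ALU  -- RAW r2
[6] i7  bne.BR  -- no-port BR/MUL
[7] i8+i9  mulh.MUL/add.ALU  -- pair
[8] i10  add.ALU  -- RAW r4
[9] i11+i12  sll.ALU/bne.BR  -- pair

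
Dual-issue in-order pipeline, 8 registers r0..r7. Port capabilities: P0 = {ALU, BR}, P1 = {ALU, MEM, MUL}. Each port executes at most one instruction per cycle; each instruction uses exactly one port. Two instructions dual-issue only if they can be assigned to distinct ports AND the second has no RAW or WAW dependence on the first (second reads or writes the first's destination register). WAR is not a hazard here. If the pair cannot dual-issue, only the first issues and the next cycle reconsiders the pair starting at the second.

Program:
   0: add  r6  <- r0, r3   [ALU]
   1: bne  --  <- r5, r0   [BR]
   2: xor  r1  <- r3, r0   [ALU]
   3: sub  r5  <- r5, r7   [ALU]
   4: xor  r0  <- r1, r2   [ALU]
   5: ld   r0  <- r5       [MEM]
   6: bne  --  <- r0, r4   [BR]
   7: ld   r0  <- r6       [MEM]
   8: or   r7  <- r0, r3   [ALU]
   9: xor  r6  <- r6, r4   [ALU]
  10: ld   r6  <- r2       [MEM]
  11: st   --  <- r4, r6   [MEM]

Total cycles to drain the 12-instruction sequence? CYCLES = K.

CYCLES = 8

t=0 i0&i1:add.ALU/bne.BR ; dual
t=1 i2&i3:xor.ALU/sub.ALU ; dual
t=2 i4:xor.ALU ; WAW r0
t=3 i5:ld.MEM ; RAW r0
t=4 i6&i7:bne.BR/ld.MEM ; dual
t=5 i8&i9:or.ALU/xor.ALU ; dual
t=6 i10:ld.MEM ; no-port MEM/MEM
t=7 i11:st.MEM ; tail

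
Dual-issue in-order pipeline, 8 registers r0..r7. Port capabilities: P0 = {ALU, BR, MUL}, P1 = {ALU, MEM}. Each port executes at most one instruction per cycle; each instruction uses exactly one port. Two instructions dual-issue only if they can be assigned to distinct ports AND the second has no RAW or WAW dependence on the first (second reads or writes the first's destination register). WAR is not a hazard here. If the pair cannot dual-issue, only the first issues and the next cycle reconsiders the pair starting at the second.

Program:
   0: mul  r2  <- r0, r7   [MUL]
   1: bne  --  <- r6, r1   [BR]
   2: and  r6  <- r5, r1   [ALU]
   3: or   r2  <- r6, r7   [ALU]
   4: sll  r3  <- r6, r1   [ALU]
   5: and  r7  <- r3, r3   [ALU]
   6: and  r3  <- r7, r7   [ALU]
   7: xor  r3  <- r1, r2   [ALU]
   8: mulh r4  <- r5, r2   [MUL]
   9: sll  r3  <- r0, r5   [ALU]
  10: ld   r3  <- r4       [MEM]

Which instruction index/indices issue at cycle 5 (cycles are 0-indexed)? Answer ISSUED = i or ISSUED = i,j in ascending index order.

ISSUED = 7,8

c0: i0 mul.MUL  no-port MUL/BR
c1: i1/i2 bne.BR and.ALU  dual
c2: i3/i4 or.ALU sll.ALU  dual
c3: i5 and.ALU  RAW r7
c4: i6 and.ALU  WAW r3
c5: i7/i8 xor.ALU mulh.MUL  dual
c6: i9 sll.ALU  WAW r3
c7: i10 ld.MEM  tail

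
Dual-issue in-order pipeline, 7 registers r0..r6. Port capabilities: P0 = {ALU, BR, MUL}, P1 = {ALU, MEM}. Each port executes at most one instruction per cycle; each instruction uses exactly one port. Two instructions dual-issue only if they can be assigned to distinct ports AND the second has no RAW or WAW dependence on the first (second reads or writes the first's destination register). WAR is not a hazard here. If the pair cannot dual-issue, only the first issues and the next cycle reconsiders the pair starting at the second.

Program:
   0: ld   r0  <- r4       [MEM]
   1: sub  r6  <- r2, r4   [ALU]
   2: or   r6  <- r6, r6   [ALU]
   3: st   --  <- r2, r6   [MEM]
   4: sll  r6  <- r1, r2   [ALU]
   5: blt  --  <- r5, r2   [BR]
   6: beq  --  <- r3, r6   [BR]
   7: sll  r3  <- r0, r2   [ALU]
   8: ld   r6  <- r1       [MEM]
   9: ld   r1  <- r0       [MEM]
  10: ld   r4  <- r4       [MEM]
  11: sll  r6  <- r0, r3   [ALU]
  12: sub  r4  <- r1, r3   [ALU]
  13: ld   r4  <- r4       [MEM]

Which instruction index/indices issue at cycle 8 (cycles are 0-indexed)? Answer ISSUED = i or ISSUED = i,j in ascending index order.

ISSUED = 12

[0] i0&i1  ld.MEM sub.ALU  -- pair
[1] i2  or.ALU  -- RAW r6
[2] i3&i4  st.MEM sll.ALU  -- pair
[3] i5  blt.BR  -- no-port BR/BR
[4] i6&i7  beq.BR sll.ALU  -- pair
[5] i8  ld.MEM  -- no-port MEM/MEM
[6] i9  ld.MEM  -- no-port MEM/MEM
[7] i10&i11  ld.MEM sll.ALU  -- pair
[8] i12  sub.ALU  -- RAW+WAW r4
[9] i13  ld.MEM  -- tail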